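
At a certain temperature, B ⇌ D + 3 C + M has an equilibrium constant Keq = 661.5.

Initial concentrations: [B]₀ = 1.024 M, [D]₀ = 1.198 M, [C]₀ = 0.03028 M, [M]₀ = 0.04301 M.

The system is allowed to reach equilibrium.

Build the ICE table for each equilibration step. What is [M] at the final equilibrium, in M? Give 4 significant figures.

[M]_eq = 0.9908 M

Q₀ = 1.3970e-06 vs Keq = 661.5 ⇒ Q<K, forward
Step 1:
                  B         D         C         M
  Initial     1.024     1.198   0.03028   0.04301
  Change    -0.9477    0.9477     2.843    0.9477
  Equil     0.07625     2.146     2.874    0.9908
  solve Keq expr → x = 0.9477; check Q = 661.5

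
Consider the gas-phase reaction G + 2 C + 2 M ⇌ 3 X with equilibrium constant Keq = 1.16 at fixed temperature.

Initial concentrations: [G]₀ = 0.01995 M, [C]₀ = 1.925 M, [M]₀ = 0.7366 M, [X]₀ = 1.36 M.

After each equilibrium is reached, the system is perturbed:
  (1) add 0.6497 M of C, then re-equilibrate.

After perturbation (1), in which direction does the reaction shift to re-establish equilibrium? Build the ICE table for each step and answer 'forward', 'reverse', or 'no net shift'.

Q₀ = 62.71 vs Keq = 1.16 ⇒ Q>K, reverse
Step 1:
                    G           C           M           X
  init        0.01995       1.925      0.7366        1.36
  Δ            0.1347      0.2693      0.2693      -0.404
  eq           0.1546       2.194       1.006       0.956
  solve Keq expr → x = -0.1347; check Q = 1.16
Then add 0.6497 M of C.
Step 2:
                    G           C           M           X
  init         0.1546       2.844       1.006       0.956
  Δ          -0.02402    -0.04803    -0.04803     0.07205
  eq           0.1306       2.796      0.9579       1.028
  solve Keq expr → x = 0.02402; check Q = 1.16

Direction: forward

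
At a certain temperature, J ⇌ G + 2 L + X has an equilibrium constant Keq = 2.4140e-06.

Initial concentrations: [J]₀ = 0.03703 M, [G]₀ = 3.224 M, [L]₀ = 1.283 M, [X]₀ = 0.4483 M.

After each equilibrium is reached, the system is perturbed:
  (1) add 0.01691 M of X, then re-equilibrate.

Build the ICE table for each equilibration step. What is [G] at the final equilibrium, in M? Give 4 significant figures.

Q₀ = 64.25 vs Keq = 2.4140e-06 ⇒ Q>K, reverse
Step 1:
                    J           G           L           X
  Initial     0.03703       3.224       1.283      0.4483
  Change       0.4483     -0.4483     -0.8966     -0.4483
  Equil        0.4853       2.776      0.3864  2.8269e-06
  solve Keq expr → x = -0.4483; check Q = 2.4140e-06
Then add 0.01691 M of X.
Step 2:
                    J           G           L           X
  Initial      0.4853       2.776      0.3864     0.01691
  Change      0.01691    -0.01691    -0.03382    -0.01691
  Equil        0.5022       2.759      0.3526  3.5350e-06
  solve Keq expr → x = -0.01691; check Q = 2.4140e-06

[G]_eq = 2.759 M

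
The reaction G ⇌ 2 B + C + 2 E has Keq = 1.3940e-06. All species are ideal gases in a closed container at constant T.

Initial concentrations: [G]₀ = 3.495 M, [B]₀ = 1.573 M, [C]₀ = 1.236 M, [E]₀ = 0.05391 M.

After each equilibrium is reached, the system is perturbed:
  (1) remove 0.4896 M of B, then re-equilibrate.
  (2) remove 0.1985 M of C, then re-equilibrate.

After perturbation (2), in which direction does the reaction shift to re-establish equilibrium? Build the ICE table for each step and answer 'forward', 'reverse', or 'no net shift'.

Q₀ = 0.002543 vs Keq = 1.3940e-06 ⇒ Q>K, reverse
Step 1:
                  G         B         C         E
  init        3.495     1.573     1.236   0.05391
  Δ         0.02629  -0.05259  -0.02629  -0.05259
  eq          3.521      1.52      1.21  0.001325
  solve Keq expr → x = -0.02629; check Q = 1.3940e-06
Then remove 0.4896 M of B.
Step 2:
                  G         B         C         E
  init        3.521     1.031      1.21  0.001325
  Δ       -3.1387e-04 6.2775e-04 3.1387e-04 6.2775e-04
  eq          3.521     1.031      1.21  0.001953
  solve Keq expr → x = 3.1387e-04; check Q = 1.3940e-06
Then remove 0.1985 M of C.
Step 3:
                  G         B         C         E
  init        3.521     1.031     1.012  0.001953
  Δ       -9.1257e-05 1.8251e-04 9.1257e-05 1.8251e-04
  eq          3.521     1.032     1.012  0.002135
  solve Keq expr → x = 9.1257e-05; check Q = 1.3940e-06

Direction: forward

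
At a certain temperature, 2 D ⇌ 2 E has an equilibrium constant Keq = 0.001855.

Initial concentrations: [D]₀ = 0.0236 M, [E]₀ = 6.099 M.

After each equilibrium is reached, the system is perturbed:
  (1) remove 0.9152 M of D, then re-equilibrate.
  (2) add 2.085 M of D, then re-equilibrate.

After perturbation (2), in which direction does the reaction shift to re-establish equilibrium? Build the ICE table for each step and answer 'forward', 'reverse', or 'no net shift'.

Direction: forward

Q₀ = 6.6787e+04 vs Keq = 0.001855 ⇒ Q>K, reverse
Step 1:
                    D           E
  Initial      0.0236       6.099
  Change        5.846      -5.846
  Equil          5.87      0.2528
  solve Keq expr → x = -2.923; check Q = 0.001855
Then remove 0.9152 M of D.
Step 2:
                    D           E
  Initial       4.955      0.2528
  Change      0.03779    -0.03779
  Equil         4.992       0.215
  solve Keq expr → x = -0.01889; check Q = 0.001855
Then add 2.085 M of D.
Step 3:
                    D           E
  Initial       7.077       0.215
  Change     -0.08609     0.08609
  Equil         6.991      0.3011
  solve Keq expr → x = 0.04305; check Q = 0.001855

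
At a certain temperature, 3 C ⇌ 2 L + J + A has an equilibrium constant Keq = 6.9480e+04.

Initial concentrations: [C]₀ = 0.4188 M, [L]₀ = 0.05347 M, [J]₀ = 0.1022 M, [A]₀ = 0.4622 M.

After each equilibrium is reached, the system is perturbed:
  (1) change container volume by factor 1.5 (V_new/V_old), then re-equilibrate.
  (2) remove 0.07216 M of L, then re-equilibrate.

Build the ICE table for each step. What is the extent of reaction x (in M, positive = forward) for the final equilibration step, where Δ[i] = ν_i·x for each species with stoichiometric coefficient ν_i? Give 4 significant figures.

Q₀ = 0.001839 vs Keq = 6.9480e+04 ⇒ Q<K, forward
Step 1:
                  C         L         J         A
  Initial    0.4188   0.05347    0.1022    0.4622
  Change    -0.4127    0.2752    0.1376    0.1376
  Equil    0.006069    0.3286    0.2398    0.5998
  solve Keq expr → x = 0.1376; check Q = 6.9480e+04
Then change container volume by factor 1.5 (V_new/V_old).
Step 2:
                  C         L         J         A
  Initial  0.004046    0.2191    0.1599    0.3999
  Change  -5.0612e-04 3.3741e-04 1.6871e-04 1.6871e-04
  Equil     0.00354    0.2194      0.16       0.4
  solve Keq expr → x = 1.6871e-04; check Q = 6.9480e+04
Then remove 0.07216 M of L.
Step 3:
                  C         L         J         A
  Initial   0.00354    0.1473      0.16       0.4
  Change  -8.1753e-04 5.4502e-04 2.7251e-04 2.7251e-04
  Equil    0.002722    0.1478    0.1603    0.4003
  solve Keq expr → x = 2.7251e-04; check Q = 6.9480e+04

x = 2.7251e-04 M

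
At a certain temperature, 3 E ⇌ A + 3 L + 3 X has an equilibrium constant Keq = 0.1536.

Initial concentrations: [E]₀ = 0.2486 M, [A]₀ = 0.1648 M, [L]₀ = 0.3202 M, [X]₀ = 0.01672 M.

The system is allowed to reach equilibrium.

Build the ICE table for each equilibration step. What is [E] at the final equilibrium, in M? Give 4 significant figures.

[E]_eq = 0.09241 M

Q₀ = 1.6460e-06 vs Keq = 0.1536 ⇒ Q<K, forward
Step 1:
                    E           A           L           X
  Initial      0.2486      0.1648      0.3202     0.01672
  Change      -0.1562     0.05206      0.1562      0.1562
  Equil       0.09241      0.2169      0.4764      0.1729
  solve Keq expr → x = 0.05206; check Q = 0.1536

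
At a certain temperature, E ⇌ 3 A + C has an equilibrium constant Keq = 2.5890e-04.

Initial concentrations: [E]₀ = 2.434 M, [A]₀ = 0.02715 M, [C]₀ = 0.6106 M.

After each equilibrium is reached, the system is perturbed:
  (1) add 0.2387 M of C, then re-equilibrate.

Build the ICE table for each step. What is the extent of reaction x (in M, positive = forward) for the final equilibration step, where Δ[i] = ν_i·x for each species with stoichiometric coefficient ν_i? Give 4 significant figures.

Q₀ = 5.0205e-06 vs Keq = 2.5890e-04 ⇒ Q<K, forward
Step 1:
                  E         A         C
  Initial     2.434   0.02715    0.6106
  Change   -0.02409   0.07228   0.02409
  Equil        2.41   0.09943    0.6347
  solve Keq expr → x = 0.02409; check Q = 2.5890e-04
Then add 0.2387 M of C.
Step 2:
                  E         A         C
  Initial      2.41   0.09943    0.8734
  Change   0.003295 -0.009884 -0.003295
  Equil       2.413   0.08955    0.8701
  solve Keq expr → x = -0.003295; check Q = 2.5890e-04

x = -0.003295 M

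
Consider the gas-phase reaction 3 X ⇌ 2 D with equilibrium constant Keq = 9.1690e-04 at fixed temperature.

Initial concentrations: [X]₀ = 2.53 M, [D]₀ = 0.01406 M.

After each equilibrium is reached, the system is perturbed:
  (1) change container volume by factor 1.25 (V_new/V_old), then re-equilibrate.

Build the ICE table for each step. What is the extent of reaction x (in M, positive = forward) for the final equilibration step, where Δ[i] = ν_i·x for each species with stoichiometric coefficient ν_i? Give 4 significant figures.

x = -0.004301 M

Q₀ = 1.2207e-05 vs Keq = 9.1690e-04 ⇒ Q<K, forward
Step 1:
                    X           D
  Initial        2.53     0.01406
  Change      -0.1461     0.09739
  Equil         2.384      0.1115
  solve Keq expr → x = 0.0487; check Q = 9.1690e-04
Then change container volume by factor 1.25 (V_new/V_old).
Step 2:
                    X           D
  Initial       1.907     0.08916
  Change       0.0129   -0.008602
  Equil          1.92     0.08056
  solve Keq expr → x = -0.004301; check Q = 9.1690e-04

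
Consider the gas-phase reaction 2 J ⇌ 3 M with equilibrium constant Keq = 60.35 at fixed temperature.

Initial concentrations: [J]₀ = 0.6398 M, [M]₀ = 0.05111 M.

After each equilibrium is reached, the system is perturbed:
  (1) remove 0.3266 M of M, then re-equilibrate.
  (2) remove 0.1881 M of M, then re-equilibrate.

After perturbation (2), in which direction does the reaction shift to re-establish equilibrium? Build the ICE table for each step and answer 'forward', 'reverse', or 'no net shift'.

Q₀ = 3.2616e-04 vs Keq = 60.35 ⇒ Q<K, forward
Step 1:
                  J         M
  I          0.6398   0.05111
  C         -0.5376    0.8064
  E          0.1022    0.8575
  solve Keq expr → x = 0.2688; check Q = 60.35
Then remove 0.3266 M of M.
Step 2:
                  J         M
  I          0.1022    0.5309
  C        -0.04306   0.06459
  E         0.05915    0.5955
  solve Keq expr → x = 0.02153; check Q = 60.35
Then remove 0.1881 M of M.
Step 3:
                  J         M
  I         0.05915    0.4074
  C        -0.02161   0.03241
  E         0.03754    0.4398
  solve Keq expr → x = 0.0108; check Q = 60.35

Direction: forward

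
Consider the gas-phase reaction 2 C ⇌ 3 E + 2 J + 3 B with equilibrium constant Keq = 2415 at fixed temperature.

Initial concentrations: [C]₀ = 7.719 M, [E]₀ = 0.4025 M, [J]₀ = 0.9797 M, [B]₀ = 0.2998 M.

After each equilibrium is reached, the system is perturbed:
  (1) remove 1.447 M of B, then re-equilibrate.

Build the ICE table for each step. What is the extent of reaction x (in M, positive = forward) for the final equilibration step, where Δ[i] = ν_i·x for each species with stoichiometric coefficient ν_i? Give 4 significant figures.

x = 0.1872 M

Q₀ = 2.8305e-05 vs Keq = 2415 ⇒ Q<K, forward
Step 1:
                  C         E         J         B
  Initial     7.719    0.4025    0.9797    0.2998
  Change     -2.542     3.814     2.542     3.814
  Equil       5.177     4.216     3.522     4.113
  solve Keq expr → x = 1.271; check Q = 2415
Then remove 1.447 M of B.
Step 2:
                  C         E         J         B
  Initial     5.177     4.216     3.522     2.666
  Change    -0.3743    0.5615    0.3743    0.5615
  Equil       4.802     4.778     3.896     3.228
  solve Keq expr → x = 0.1872; check Q = 2415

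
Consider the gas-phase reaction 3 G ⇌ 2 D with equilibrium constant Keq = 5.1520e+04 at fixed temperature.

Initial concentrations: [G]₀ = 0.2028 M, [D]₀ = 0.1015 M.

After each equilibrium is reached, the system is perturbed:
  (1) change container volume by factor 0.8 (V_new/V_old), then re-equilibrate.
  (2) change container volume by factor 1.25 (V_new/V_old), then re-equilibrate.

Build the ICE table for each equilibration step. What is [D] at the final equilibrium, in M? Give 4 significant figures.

Q₀ = 1.235 vs Keq = 5.1520e+04 ⇒ Q<K, forward
Step 1:
                   G          D
  init        0.2028     0.1015
  Δ          -0.1927     0.1285
  eq         0.01009       0.23
  solve Keq expr → x = 0.06424; check Q = 5.1520e+04
Then change container volume by factor 0.8 (V_new/V_old).
Step 2:
                   G          D
  init       0.01261     0.2875
  Δ       -8.8783e-04 5.9189e-04
  eq         0.01172     0.2881
  solve Keq expr → x = 2.9594e-04; check Q = 5.1520e+04
Then change container volume by factor 1.25 (V_new/V_old).
Step 3:
                   G          D
  init      0.009378     0.2304
  Δ       7.1026e-04 -4.7351e-04
  eq         0.01009       0.23
  solve Keq expr → x = -2.3675e-04; check Q = 5.1520e+04

[D]_eq = 0.23 M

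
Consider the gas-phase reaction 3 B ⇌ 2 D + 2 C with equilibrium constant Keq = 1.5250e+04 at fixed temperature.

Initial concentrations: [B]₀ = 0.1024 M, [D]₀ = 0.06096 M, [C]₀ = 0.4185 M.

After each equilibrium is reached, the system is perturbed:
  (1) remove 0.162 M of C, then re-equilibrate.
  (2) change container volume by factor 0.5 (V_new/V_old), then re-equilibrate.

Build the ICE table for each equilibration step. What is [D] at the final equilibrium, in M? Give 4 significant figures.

[D]_eq = 0.2505 M

Q₀ = 0.6062 vs Keq = 1.5250e+04 ⇒ Q<K, forward
Step 1:
                   B          D          C
  Initial     0.1024    0.06096     0.4185
  Change    -0.09619    0.06413    0.06413
  Equil     0.006206     0.1251     0.4826
  solve Keq expr → x = 0.03206; check Q = 1.5250e+04
Then remove 0.162 M of C.
Step 2:
                   B          D          C
  Initial   0.006206     0.1251     0.3206
  Change   -0.001447 9.6476e-04 9.6476e-04
  Equil     0.004759     0.1261     0.3216
  solve Keq expr → x = 4.8238e-04; check Q = 1.5250e+04
Then change container volume by factor 0.5 (V_new/V_old).
Step 3:
                   B          D          C
  Initial   0.009517     0.2521     0.6432
  Change    0.002403  -0.001602  -0.001602
  Equil      0.01192     0.2505     0.6416
  solve Keq expr → x = -8.0103e-04; check Q = 1.5250e+04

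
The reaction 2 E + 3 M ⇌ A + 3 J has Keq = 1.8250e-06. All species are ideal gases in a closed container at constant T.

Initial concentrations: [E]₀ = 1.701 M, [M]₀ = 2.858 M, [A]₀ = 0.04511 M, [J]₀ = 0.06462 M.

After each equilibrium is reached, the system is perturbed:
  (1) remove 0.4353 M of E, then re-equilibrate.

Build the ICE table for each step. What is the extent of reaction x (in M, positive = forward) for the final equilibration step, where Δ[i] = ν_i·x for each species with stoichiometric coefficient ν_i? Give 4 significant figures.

Q₀ = 1.8021e-07 vs Keq = 1.8250e-06 ⇒ Q<K, forward
Step 1:
                    E           M           A           J
  Initial       1.701       2.858     0.04511     0.06462
  Change     -0.03718    -0.05578     0.01859     0.05578
  Equil         1.664       2.802      0.0637      0.1204
  solve Keq expr → x = 0.01859; check Q = 1.8250e-06
Then remove 0.4353 M of E.
Step 2:
                    E           M           A           J
  Initial       1.229       2.802      0.0637      0.1204
  Change       0.0117     0.01755   -0.005849    -0.01755
  Equil          1.24        2.82     0.05785      0.1028
  solve Keq expr → x = -0.005849; check Q = 1.8250e-06

x = -0.005849 M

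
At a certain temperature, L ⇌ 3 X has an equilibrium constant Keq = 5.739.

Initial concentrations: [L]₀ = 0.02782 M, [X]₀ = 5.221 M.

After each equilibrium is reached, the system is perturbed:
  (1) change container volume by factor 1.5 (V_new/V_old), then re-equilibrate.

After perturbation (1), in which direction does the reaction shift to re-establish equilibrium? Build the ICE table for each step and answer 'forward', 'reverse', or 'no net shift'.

Q₀ = 5116 vs Keq = 5.739 ⇒ Q>K, reverse
Step 1:
                    L           X
  Initial     0.02782       5.221
  Change        1.116      -3.349
  Equil         1.144       1.872
  solve Keq expr → x = -1.116; check Q = 5.739
Then change container volume by factor 1.5 (V_new/V_old).
Step 2:
                    L           X
  Initial      0.7627       1.248
  Change      -0.1033        0.31
  Equil        0.6593       1.558
  solve Keq expr → x = 0.1033; check Q = 5.739

Direction: forward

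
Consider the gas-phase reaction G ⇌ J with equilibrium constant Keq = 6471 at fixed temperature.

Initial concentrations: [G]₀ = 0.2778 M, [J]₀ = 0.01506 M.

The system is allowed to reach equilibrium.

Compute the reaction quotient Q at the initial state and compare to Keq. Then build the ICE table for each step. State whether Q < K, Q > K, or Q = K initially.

Q₀ = 0.05421 vs Keq = 6471 ⇒ Q<K, forward
Step 1:
                   G          J
  I           0.2778    0.01506
  C          -0.2778     0.2778
  E       4.5250e-05     0.2928
  solve Keq expr → x = 0.2778; check Q = 6471

Q₀ = 0.05421; Q < K (proceeds forward)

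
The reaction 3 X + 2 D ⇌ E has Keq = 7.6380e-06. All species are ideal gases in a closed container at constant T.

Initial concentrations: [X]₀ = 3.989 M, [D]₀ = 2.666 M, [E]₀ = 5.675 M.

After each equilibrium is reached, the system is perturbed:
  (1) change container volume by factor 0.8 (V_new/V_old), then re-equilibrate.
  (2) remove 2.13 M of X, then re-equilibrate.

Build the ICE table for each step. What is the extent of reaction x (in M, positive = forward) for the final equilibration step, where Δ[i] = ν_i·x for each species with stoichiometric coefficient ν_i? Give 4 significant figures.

Q₀ = 0.01258 vs Keq = 7.6380e-06 ⇒ Q>K, reverse
Step 1:
                  X         D         E
  init        3.989     2.666     5.675
  Δ            10.5     7.003    -3.501
  eq          14.49     9.669     2.174
  solve Keq expr → x = -3.501; check Q = 7.6380e-06
Then change container volume by factor 0.8 (V_new/V_old).
Step 2:
                  X         D         E
  init        18.12     12.09     2.717
  Δ          -2.216    -1.477    0.7386
  eq           15.9     10.61     3.456
  solve Keq expr → x = 0.7386; check Q = 7.6380e-06
Then remove 2.13 M of X.
Step 3:
                  X         D         E
  init        13.77     10.61     3.456
  Δ          0.9949    0.6633   -0.3316
  eq          14.77     11.27     3.124
  solve Keq expr → x = -0.3316; check Q = 7.6380e-06

x = -0.3316 M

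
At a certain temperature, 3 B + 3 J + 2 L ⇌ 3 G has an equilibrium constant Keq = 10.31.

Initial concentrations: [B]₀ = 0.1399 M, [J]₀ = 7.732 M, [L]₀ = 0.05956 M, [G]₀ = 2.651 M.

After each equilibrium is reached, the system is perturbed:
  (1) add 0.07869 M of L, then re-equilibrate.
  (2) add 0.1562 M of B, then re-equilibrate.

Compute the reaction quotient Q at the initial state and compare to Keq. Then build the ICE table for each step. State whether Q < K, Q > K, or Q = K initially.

Q₀ = 4149 vs Keq = 10.31 ⇒ Q>K, reverse
Step 1:
                    B           J           L           G
  Initial      0.1399       7.732     0.05956       2.651
  Change        0.241       0.241      0.1606      -0.241
  Equil        0.3809       7.973      0.2202        2.41
  solve Keq expr → x = -0.08032; check Q = 10.31
Then add 0.07869 M of L.
Step 2:
                    B           J           L           G
  Initial      0.3809       7.973      0.2989        2.41
  Change     -0.04175    -0.04175    -0.02783     0.04175
  Equil        0.3391       7.931      0.2711       2.452
  solve Keq expr → x = 0.01392; check Q = 10.31
Then add 0.1562 M of B.
Step 3:
                    B           J           L           G
  Initial      0.4953       7.931      0.2711       2.452
  Change     -0.08288    -0.08288    -0.05526     0.08288
  Equil        0.4124       7.848      0.2158       2.535
  solve Keq expr → x = 0.02763; check Q = 10.31

Q₀ = 4149; Q > K (proceeds reverse)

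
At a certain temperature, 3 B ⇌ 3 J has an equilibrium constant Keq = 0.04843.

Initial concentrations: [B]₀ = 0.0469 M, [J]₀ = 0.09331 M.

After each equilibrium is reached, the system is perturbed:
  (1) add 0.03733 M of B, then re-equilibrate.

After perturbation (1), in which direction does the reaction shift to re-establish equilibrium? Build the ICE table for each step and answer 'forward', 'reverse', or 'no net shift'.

Direction: forward

Q₀ = 7.875 vs Keq = 0.04843 ⇒ Q>K, reverse
Step 1:
                  B         J
  init       0.0469   0.09331
  Δ         0.05586  -0.05586
  eq         0.1028   0.03745
  solve Keq expr → x = -0.01862; check Q = 0.04843
Then add 0.03733 M of B.
Step 2:
                  B         J
  init       0.1401   0.03745
  Δ       -0.009972  0.009972
  eq         0.1301   0.04743
  solve Keq expr → x = 0.003324; check Q = 0.04843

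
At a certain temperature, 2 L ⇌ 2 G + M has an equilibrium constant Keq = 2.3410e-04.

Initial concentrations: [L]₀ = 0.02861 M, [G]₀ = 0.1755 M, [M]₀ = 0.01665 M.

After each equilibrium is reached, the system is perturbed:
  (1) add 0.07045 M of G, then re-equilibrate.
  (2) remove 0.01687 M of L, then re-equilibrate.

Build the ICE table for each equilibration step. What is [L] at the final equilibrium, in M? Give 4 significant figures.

[L]_eq = 0.04502 M

Q₀ = 0.6265 vs Keq = 2.3410e-04 ⇒ Q>K, reverse
Step 1:
                   L          G          M
  init       0.02861     0.1755    0.01665
  Δ          0.03321   -0.03321   -0.01661
  eq         0.06182     0.1423 4.4192e-05
  solve Keq expr → x = -0.01661; check Q = 2.3410e-04
Then add 0.07045 M of G.
Step 2:
                   L          G          M
  init       0.06182     0.2127 4.4192e-05
  Δ       4.8765e-05 -4.8765e-05 -2.4382e-05
  eq         0.06187     0.2127 1.9810e-05
  solve Keq expr → x = -2.4382e-05; check Q = 2.3410e-04
Then remove 0.01687 M of L.
Step 3:
                   L          G          M
  init         0.045     0.2127 1.9810e-05
  Δ       1.8639e-05 -1.8639e-05 -9.3195e-06
  eq         0.04502     0.2127 1.0490e-05
  solve Keq expr → x = -9.3195e-06; check Q = 2.3410e-04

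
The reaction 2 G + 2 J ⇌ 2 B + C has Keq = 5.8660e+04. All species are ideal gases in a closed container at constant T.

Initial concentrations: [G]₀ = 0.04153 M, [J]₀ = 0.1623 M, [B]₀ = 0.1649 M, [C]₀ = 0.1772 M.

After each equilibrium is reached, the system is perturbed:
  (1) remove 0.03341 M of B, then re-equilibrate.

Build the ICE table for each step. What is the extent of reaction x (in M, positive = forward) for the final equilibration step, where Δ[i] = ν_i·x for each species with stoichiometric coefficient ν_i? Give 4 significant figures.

Q₀ = 106.1 vs Keq = 5.8660e+04 ⇒ Q<K, forward
Step 1:
                  G         J         B         C
  init      0.04153    0.1623    0.1649    0.1772
  Δ        -0.03852  -0.03852   0.03852   0.01926
  eq       0.003008    0.1238    0.2034    0.1965
  solve Keq expr → x = 0.01926; check Q = 5.8660e+04
Then remove 0.03341 M of B.
Step 2:
                  G         J         B         C
  init     0.003008    0.1238      0.17    0.1965
  Δ       -4.7568e-04 -4.7568e-04 4.7568e-04 2.3784e-04
  eq       0.002532    0.1233    0.1705    0.1967
  solve Keq expr → x = 2.3784e-04; check Q = 5.8660e+04

x = 2.3784e-04 M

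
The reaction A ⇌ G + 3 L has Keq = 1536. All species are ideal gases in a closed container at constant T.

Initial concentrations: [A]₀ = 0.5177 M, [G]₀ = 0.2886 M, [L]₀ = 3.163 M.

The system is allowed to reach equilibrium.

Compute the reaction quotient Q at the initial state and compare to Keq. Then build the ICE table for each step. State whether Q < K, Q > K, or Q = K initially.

Q₀ = 17.64 vs Keq = 1536 ⇒ Q<K, forward
Step 1:
                    A           G           L
  init         0.5177      0.2886       3.163
  Δ           -0.4704      0.4704       1.411
  eq          0.04729       0.759       4.574
  solve Keq expr → x = 0.4704; check Q = 1536

Q₀ = 17.64; Q < K (proceeds forward)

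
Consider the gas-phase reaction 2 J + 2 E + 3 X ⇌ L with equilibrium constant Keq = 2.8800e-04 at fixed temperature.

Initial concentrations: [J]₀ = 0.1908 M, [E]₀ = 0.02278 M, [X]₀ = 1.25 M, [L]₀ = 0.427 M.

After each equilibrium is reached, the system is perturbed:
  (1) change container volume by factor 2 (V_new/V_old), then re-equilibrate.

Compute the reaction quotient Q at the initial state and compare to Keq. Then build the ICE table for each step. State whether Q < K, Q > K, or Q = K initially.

Q₀ = 1.1573e+04; Q > K (proceeds reverse)

Q₀ = 1.1573e+04 vs Keq = 2.8800e-04 ⇒ Q>K, reverse
Step 1:
                  J         E         X         L
  Initial    0.1908   0.02278      1.25     0.427
  Change     0.8465    0.8465      1.27   -0.4233
  Equil       1.037    0.8693      2.52  0.003746
  solve Keq expr → x = -0.4233; check Q = 2.8800e-04
Then change container volume by factor 2 (V_new/V_old).
Step 2:
                  J         E         X         L
  Initial    0.5187    0.4346      1.26  0.001873
  Change   0.003685  0.003685  0.005528 -0.001843
  Equil      0.5223    0.4383     1.265 3.0591e-05
  solve Keq expr → x = -0.001843; check Q = 2.8800e-04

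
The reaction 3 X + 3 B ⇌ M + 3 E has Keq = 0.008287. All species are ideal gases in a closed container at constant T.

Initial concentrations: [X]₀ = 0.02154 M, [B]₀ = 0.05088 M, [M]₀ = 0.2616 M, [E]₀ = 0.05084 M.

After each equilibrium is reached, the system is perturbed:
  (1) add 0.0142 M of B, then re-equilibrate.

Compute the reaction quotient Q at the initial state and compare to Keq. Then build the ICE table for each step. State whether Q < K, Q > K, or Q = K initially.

Q₀ = 2.6114e+04; Q > K (proceeds reverse)

Q₀ = 2.6114e+04 vs Keq = 0.008287 ⇒ Q>K, reverse
Step 1:
                   X          B          M          E
  Initial    0.02154    0.05088     0.2616    0.05084
  Change     0.04859    0.04859    -0.0162   -0.04859
  Equil      0.07013    0.09947     0.2454   0.002255
  solve Keq expr → x = -0.0162; check Q = 0.008287
Then add 0.0142 M of B.
Step 2:
                   X          B          M          E
  Initial    0.07013     0.1137     0.2454   0.002255
  Change  -3.0351e-04 -3.0351e-04 1.0117e-04 3.0351e-04
  Equil      0.06982     0.1134     0.2455   0.002558
  solve Keq expr → x = 1.0117e-04; check Q = 0.008287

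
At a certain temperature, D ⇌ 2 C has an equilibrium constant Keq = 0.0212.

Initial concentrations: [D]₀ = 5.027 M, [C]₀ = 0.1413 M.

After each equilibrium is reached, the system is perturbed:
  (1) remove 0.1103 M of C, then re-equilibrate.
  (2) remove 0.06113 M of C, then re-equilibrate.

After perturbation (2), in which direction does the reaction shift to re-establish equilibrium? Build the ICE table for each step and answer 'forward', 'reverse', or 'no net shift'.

Q₀ = 0.003972 vs Keq = 0.0212 ⇒ Q<K, forward
Step 1:
                   D          C
  Initial      5.027     0.1413
  Change    -0.09109     0.1822
  Equil        4.936     0.3235
  solve Keq expr → x = 0.09109; check Q = 0.0212
Then remove 0.1103 M of C.
Step 2:
                   D          C
  Initial      4.936     0.2132
  Change    -0.05426     0.1085
  Equil        4.882     0.3217
  solve Keq expr → x = 0.05426; check Q = 0.0212
Then remove 0.06113 M of C.
Step 3:
                   D          C
  Initial      4.882     0.2606
  Change    -0.03007    0.06014
  Equil        4.852     0.3207
  solve Keq expr → x = 0.03007; check Q = 0.0212

Direction: forward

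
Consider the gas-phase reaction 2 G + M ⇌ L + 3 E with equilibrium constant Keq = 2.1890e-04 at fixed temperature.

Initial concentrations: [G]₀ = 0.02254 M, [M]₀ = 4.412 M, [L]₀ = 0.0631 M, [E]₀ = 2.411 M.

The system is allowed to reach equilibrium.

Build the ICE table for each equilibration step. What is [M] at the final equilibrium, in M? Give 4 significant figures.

[M]_eq = 4.475 M

Q₀ = 394.5 vs Keq = 2.1890e-04 ⇒ Q>K, reverse
Step 1:
                   G          M          L          E
  I          0.02254      4.412     0.0631      2.411
  C           0.1262     0.0631    -0.0631    -0.1893
  E           0.1487      4.475 1.9762e-06      2.222
  solve Keq expr → x = -0.0631; check Q = 2.1890e-04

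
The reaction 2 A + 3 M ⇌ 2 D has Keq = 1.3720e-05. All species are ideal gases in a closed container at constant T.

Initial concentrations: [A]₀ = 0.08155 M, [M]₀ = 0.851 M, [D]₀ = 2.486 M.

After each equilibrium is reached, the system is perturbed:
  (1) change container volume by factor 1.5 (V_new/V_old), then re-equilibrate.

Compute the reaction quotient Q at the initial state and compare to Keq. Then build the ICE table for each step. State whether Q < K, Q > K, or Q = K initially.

Q₀ = 1508 vs Keq = 1.3720e-05 ⇒ Q>K, reverse
Step 1:
                    A           M           D
  Initial     0.08155       0.851       2.486
  Change          2.4         3.6        -2.4
  Equil         2.481       4.451     0.08629
  solve Keq expr → x = -1.2; check Q = 1.3720e-05
Then change container volume by factor 1.5 (V_new/V_old).
Step 2:
                    A           M           D
  Initial       1.654       2.967     0.05753
  Change      0.02513      0.0377    -0.02513
  Equil         1.679       3.005      0.0324
  solve Keq expr → x = -0.01257; check Q = 1.3720e-05

Q₀ = 1508; Q > K (proceeds reverse)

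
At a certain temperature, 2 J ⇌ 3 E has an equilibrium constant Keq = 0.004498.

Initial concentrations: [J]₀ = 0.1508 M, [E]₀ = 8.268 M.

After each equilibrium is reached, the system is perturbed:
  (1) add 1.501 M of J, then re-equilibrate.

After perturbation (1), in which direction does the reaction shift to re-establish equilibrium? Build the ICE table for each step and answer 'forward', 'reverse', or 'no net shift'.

Q₀ = 2.4854e+04 vs Keq = 0.004498 ⇒ Q>K, reverse
Step 1:
                    J           E
  Initial      0.1508       8.268
  Change        5.176      -7.764
  Equil         5.327      0.5035
  solve Keq expr → x = -2.588; check Q = 0.004498
Then add 1.501 M of J.
Step 2:
                    J           E
  Initial       6.828      0.5035
  Change     -0.05816     0.08724
  Equil          6.77      0.5907
  solve Keq expr → x = 0.02908; check Q = 0.004498

Direction: forward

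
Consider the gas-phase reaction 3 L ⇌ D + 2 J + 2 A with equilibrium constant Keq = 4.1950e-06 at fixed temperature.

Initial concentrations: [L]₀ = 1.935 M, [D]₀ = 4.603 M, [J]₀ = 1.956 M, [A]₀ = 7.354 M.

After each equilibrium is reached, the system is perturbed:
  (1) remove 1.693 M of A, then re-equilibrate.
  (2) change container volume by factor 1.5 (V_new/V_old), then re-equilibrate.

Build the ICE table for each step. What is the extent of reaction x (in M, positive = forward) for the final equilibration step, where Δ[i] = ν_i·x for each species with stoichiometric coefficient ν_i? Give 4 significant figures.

Q₀ = 131.5 vs Keq = 4.1950e-06 ⇒ Q>K, reverse
Step 1:
                   L          D          J          A
  init         1.935      4.603      1.956      7.354
  Δ            2.931    -0.9769     -1.954     -1.954
  eq           4.866      3.626   0.002138        5.4
  solve Keq expr → x = -0.9769; check Q = 4.1950e-06
Then remove 1.693 M of A.
Step 2:
                   L          D          J          A
  init         4.866      3.626   0.002138      3.707
  Δ        -0.001461 4.8695e-04 9.7389e-04 9.7389e-04
  eq           4.864      3.627   0.003112      3.708
  solve Keq expr → x = 4.8695e-04; check Q = 4.1950e-06
Then change container volume by factor 1.5 (V_new/V_old).
Step 3:
                   L          D          J          A
  init         3.243      2.418   0.002074      2.472
  Δ         -0.00155 5.1669e-04   0.001033   0.001033
  eq           3.241      2.418   0.003108      2.473
  solve Keq expr → x = 5.1669e-04; check Q = 4.1950e-06

x = 5.1669e-04 M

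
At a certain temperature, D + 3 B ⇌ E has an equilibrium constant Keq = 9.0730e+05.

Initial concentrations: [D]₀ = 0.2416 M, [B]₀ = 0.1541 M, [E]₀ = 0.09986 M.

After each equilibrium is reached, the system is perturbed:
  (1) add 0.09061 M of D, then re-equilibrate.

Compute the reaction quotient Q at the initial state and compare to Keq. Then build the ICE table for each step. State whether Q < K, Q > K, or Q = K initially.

Q₀ = 113 vs Keq = 9.0730e+05 ⇒ Q<K, forward
Step 1:
                    D           B           E
  Initial      0.2416      0.1541     0.09986
  Change     -0.04822     -0.1446     0.04822
  Equil        0.1934     0.00945      0.1481
  solve Keq expr → x = 0.04822; check Q = 9.0730e+05
Then add 0.09061 M of D.
Step 2:
                    D           B           E
  Initial       0.284     0.00945      0.1481
  Change  -3.7516e-04   -0.001125  3.7516e-04
  Equil        0.2836    0.008325      0.1485
  solve Keq expr → x = 3.7516e-04; check Q = 9.0730e+05

Q₀ = 113; Q < K (proceeds forward)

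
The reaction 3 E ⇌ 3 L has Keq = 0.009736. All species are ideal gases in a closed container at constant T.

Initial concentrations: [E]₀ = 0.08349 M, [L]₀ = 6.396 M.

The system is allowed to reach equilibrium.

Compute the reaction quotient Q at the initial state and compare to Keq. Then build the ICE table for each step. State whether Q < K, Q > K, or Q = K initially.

Q₀ = 4.4960e+05; Q > K (proceeds reverse)

Q₀ = 4.4960e+05 vs Keq = 0.009736 ⇒ Q>K, reverse
Step 1:
                    E           L
  Initial     0.08349       6.396
  Change        5.256      -5.256
  Equil         5.339        1.14
  solve Keq expr → x = -1.752; check Q = 0.009736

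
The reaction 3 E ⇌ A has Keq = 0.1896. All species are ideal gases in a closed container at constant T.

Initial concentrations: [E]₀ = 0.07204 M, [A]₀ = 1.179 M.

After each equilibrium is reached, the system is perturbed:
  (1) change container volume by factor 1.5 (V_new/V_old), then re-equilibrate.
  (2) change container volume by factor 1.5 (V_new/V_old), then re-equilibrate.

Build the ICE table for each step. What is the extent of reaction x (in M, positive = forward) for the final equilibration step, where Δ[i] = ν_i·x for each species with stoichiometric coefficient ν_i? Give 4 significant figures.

Q₀ = 3153 vs Keq = 0.1896 ⇒ Q>K, reverse
Step 1:
                  E         A
  init      0.07204     1.179
  Δ           1.466   -0.4888
  eq          1.538    0.6902
  solve Keq expr → x = -0.4888; check Q = 0.1896
Then change container volume by factor 1.5 (V_new/V_old).
Step 2:
                  E         A
  init        1.026    0.4602
  Δ          0.2367  -0.07888
  eq          1.262    0.3813
  solve Keq expr → x = -0.07888; check Q = 0.1896
Then change container volume by factor 1.5 (V_new/V_old).
Step 3:
                  E         A
  init       0.8415    0.2542
  Δ          0.1714  -0.05714
  eq          1.013     0.197
  solve Keq expr → x = -0.05714; check Q = 0.1896

x = -0.05714 M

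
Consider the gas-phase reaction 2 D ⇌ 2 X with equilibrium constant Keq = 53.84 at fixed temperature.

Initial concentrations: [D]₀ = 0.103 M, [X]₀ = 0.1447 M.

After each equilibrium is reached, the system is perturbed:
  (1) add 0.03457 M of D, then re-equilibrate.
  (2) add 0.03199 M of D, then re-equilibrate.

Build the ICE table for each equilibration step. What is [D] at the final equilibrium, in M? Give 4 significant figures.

Q₀ = 1.974 vs Keq = 53.84 ⇒ Q<K, forward
Step 1:
                  D         X
  I           0.103    0.1447
  C        -0.07329   0.07329
  E         0.02971     0.218
  solve Keq expr → x = 0.03665; check Q = 53.84
Then add 0.03457 M of D.
Step 2:
                  D         X
  I         0.06428     0.218
  C        -0.03042   0.03042
  E         0.03386    0.2484
  solve Keq expr → x = 0.01521; check Q = 53.84
Then add 0.03199 M of D.
Step 3:
                  D         X
  I         0.06585    0.2484
  C        -0.02815   0.02815
  E         0.03769    0.2766
  solve Keq expr → x = 0.01408; check Q = 53.84

[D]_eq = 0.03769 M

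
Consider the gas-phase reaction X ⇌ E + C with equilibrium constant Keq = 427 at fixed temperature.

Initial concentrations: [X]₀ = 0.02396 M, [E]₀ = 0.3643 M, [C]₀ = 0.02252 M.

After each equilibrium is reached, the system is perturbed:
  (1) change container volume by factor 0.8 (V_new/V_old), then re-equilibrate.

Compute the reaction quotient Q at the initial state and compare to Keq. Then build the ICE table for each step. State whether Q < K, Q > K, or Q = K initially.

Q₀ = 0.3424 vs Keq = 427 ⇒ Q<K, forward
Step 1:
                  X         E         C
  Initial   0.02396    0.3643   0.02252
  Change   -0.02392   0.02392   0.02392
  Equil   4.2220e-05    0.3882   0.04644
  solve Keq expr → x = 0.02392; check Q = 427
Then change container volume by factor 0.8 (V_new/V_old).
Step 2:
                  X         E         C
  Initial 5.2775e-05    0.4853   0.05805
  Change  1.3177e-05 -1.3177e-05 -1.3177e-05
  Equil   6.5952e-05    0.4853   0.05803
  solve Keq expr → x = -1.3177e-05; check Q = 427

Q₀ = 0.3424; Q < K (proceeds forward)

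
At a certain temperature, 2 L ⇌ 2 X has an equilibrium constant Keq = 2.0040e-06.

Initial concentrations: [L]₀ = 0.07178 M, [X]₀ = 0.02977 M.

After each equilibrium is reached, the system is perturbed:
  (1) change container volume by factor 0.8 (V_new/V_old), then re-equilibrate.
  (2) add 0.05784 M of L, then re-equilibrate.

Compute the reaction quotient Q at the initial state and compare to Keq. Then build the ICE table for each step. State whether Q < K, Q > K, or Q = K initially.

Q₀ = 0.172; Q > K (proceeds reverse)

Q₀ = 0.172 vs Keq = 2.0040e-06 ⇒ Q>K, reverse
Step 1:
                  L         X
  Initial   0.07178   0.02977
  Change    0.02963  -0.02963
  Equil      0.1014 1.4355e-04
  solve Keq expr → x = -0.01481; check Q = 2.0040e-06
Then change container volume by factor 0.8 (V_new/V_old).
Step 2:
                  L         X
  Initial    0.1268 1.7944e-04
  Change          0         0
  Equil      0.1268 1.7944e-04
  solve Keq expr → x = 0; check Q = 2.0040e-06
Then add 0.05784 M of L.
Step 3:
                  L         X
  Initial    0.1846 1.7944e-04
  Change  -8.1764e-05 8.1764e-05
  Equil      0.1845 2.6121e-04
  solve Keq expr → x = 4.0882e-05; check Q = 2.0040e-06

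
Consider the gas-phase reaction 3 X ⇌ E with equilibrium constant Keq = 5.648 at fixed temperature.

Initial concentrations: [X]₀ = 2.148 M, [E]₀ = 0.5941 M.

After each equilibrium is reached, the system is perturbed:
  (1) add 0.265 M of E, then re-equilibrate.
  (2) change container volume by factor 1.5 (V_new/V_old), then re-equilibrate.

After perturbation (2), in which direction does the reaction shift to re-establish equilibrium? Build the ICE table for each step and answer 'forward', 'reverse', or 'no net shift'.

Direction: reverse

Q₀ = 0.05995 vs Keq = 5.648 ⇒ Q<K, forward
Step 1:
                    X           E
  I             2.148      0.5941
  C            -1.566      0.5219
  E            0.5824       1.116
  solve Keq expr → x = 0.5219; check Q = 5.648
Then add 0.265 M of E.
Step 2:
                    X           E
  I            0.5824       1.381
  C           0.04081     -0.0136
  E            0.6232       1.367
  solve Keq expr → x = -0.0136; check Q = 5.648
Then change container volume by factor 1.5 (V_new/V_old).
Step 3:
                    X           E
  I            0.4155      0.9116
  C            0.1208    -0.04027
  E            0.5363      0.8713
  solve Keq expr → x = -0.04027; check Q = 5.648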